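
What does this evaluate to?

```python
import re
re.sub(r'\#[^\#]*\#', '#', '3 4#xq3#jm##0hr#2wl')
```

'3 4#jm#0hr#2wl'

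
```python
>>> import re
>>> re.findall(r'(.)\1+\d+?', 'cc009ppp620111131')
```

['c', 'p', '1']

A backreference is literal: `\1` must see the identical characters the first group matched.
Scanning left to right: at [0:3] match 'cc0', group 1 = 'c'; at [5:9] match 'ppp6', group 1 = 'p'; at [11:16] match '11113', group 1 = '1'.
Because there's exactly one group, `findall` drops the full match and keeps group 1 from each hit.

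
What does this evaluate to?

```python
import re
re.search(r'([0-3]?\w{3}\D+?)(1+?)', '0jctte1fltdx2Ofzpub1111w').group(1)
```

'0jctte'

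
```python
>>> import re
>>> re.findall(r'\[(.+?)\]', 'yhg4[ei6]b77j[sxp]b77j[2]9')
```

['ei6', 'sxp', '2']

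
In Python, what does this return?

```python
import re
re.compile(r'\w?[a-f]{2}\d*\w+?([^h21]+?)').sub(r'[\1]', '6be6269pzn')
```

The `?` after the quantifier makes it lazy — it takes as little as possible before letting the rest of the pattern try.
Each match is replaced using the text its own group 1 captured.

'[z]n'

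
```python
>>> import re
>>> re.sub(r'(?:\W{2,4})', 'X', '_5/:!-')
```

'_5X'

Pattern: 2 to 4 of a non-word character (non-capturing group).
Every occurrence is swapped for 'X'.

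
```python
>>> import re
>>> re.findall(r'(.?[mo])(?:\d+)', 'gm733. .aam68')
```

['gm', 'am']

Pattern: optionally any character, then one of [mo] (captured); then one or more of a digit (non-capturing group).
Because there's exactly one group, `findall` drops the full match and keeps group 1 from each hit.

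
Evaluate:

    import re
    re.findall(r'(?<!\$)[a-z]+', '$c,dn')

['dn']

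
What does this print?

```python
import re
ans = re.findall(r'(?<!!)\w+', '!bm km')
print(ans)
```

['m', 'km']

The negative lookaround is zero-width — it rules out positions where the adjacent text would match, without consuming anything.
Walking the string: at [2:3] → 'm'; at [4:6] → 'km'.
With no groups in the pattern, `findall` gives back each whole match — 2 here.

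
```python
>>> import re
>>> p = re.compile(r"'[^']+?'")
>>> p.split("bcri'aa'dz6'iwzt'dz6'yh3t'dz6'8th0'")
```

Matches to split on: at [4:8] → "'aa'"; at [11:17] → "'iwzt'"; at [20:26] → "'yh3t'"; at [29:35] → "'8th0'".
Each match becomes a cut point; 5 segments remain.

['bcri', 'dz6', 'dz6', 'dz6', '']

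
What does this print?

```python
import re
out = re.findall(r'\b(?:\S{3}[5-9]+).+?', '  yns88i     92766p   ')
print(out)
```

['yns88i', '92766p']

This matches a word boundary (`\b`, zero-width); then exactly 3 of a non-whitespace character, then one or more of a character in [5-9] (non-capturing group); then one or more of any character (lazy).
Since nothing is captured, `findall` lists the 2 matched substrings directly.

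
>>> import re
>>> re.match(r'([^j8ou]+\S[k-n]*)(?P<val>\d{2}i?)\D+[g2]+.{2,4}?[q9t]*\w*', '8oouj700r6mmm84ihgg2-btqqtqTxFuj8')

None

This matches one or more of any character except [j8ou], then a non-whitespace character, then zero or more of a character in [k-n] (captured); then exactly 2 of a digit, then optionally a literal 'i' (captured as 'val'); then one or more of a non-digit, then one or more of one of [g2], then 2 to 4 of any character (lazy); then zero or more of one of [q9t], then zero or more of a word character.
With `match`, the pattern is implicitly anchored at the beginning.
Here the pattern fails at index 0, so the call returns None.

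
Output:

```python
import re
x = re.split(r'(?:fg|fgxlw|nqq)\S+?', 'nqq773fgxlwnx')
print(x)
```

['', '73', 'lwnx']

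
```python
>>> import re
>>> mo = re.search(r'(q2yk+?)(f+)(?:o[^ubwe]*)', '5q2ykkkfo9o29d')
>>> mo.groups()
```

Pattern: the literal 'q2y', then one or more of a literal 'k' (lazy) (captured); then one or more of a literal 'f' (captured); then a literal 'o', then zero or more of any character except [ubwe] (non-capturing group).
Unlike `match`, `search` isn't anchored — it looks for the pattern anywhere in the string.
The match spans [1:14] → 'q2ykkkfo9o29d'.
Captured: group 1 = 'q2ykkk', group 2 = 'f'.

('q2ykkk', 'f')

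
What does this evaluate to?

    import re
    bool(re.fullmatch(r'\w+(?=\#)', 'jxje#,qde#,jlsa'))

False

`re.fullmatch` is like wrapping the pattern in `^…$` (in single-line mode).
Here there's no way to consume every character, so the call returns None, and `bool(None)` is False.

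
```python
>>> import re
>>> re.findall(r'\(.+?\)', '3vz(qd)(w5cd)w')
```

Because the quantifier is non-greedy, it stops expanding at the earliest point where the rest of the pattern can succeed.
`findall` yields the raw match text (2 of them) because the pattern has no groups.

['(qd)', '(w5cd)']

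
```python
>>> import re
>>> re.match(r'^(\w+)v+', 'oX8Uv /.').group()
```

'oX8Uv'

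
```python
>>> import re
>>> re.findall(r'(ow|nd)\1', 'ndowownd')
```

['ow']

`\1` is not a pattern — it's the concrete string captured by group 1, re-applied verbatim.
Walking the string: at [2:6] match 'owow', group 1 = 'ow'.
Because there's exactly one group, `findall` drops the full match and keeps group 1 from the one hit.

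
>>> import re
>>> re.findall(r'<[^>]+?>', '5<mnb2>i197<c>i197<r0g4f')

['<mnb2>', '<c>']

Since nothing is captured, `findall` lists the 2 matched substrings directly.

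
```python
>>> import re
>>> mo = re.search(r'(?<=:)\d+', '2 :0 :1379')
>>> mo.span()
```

(3, 4)

The lookaround is zero-width — it requires the adjacent text to match without consuming it, so the asserted text isn't part of the match.
`search` walks the string left to right and returns the first match it finds.
The match spans [3:4] → '0'.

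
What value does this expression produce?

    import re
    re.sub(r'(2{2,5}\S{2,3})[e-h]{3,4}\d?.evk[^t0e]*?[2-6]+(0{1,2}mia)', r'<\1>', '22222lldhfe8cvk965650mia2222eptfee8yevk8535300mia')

'22222lldhfe8cvk965650mia<2222ept>'

This matches 2 to 5 of a literal '2', then 2 to 3 of a non-whitespace character (captured); then 3 to 4 of a character in [e-h], then optionally a digit, then any character; then the literal 'evk', then zero or more of any character except [t0e] (lazy), then one or more of a character in [2-6]; then 1 to 2 of the literal '0', then the literal 'mia' (captured).
Matches: at [24:49] → '2222eptfee8yevk8535300mia'.
`\1` in the replacement pulls in group 1's text for each match.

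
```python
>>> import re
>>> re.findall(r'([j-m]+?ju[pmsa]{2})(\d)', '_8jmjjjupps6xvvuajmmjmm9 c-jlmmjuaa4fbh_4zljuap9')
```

The pattern matches one or more of a character in [j-m] (lazy), then the literal 'ju', then exactly 2 of one of [pmsa] (captured); then a digit (captured).
Walking the string: at [27:36] match 'jlmmjuaa4', groups = ('jlmmjuaa', '4'); at [42:48] match 'ljuap9', groups = ('ljuap', '9').
With 2 capturing groups, `findall` returns a 2-tuple per match.

[('jlmmjuaa', '4'), ('ljuap', '9')]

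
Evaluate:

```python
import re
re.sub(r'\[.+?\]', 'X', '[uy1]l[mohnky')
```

'Xl[mohnky'

Matches: at [0:5] → '[uy1]'.
`sub` substitutes 'X' at each match site.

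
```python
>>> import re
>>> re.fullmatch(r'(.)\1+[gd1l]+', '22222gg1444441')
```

`re.fullmatch` is like wrapping the pattern in `^…$` (in single-line mode).
Here the pattern can't cover the whole string, so the call returns None.

None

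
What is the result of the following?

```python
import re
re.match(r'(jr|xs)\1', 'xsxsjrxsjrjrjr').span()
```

(0, 4)

The backreference `\1` re-matches whatever the first group consumed, character for character.
`re.match` only tries the pattern at the start of the string.
The match spans [0:4] → 'xsxs'.
Captured: group 1 = 'xs'.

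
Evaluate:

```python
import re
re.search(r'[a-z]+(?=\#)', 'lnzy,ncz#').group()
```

'ncz'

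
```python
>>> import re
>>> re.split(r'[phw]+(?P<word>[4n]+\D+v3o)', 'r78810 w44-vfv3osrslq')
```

The pattern matches one or more of one of [phw]; then one or more of one of [4n], then one or more of a non-digit, then the literal 'v3o' (captured as 'word').
`re.split` interleaves the captured-group text with the surrounding fragments.

['r78810 ', '44-vfv3o', 'srslq']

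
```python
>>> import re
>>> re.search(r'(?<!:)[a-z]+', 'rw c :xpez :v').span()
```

A negative assertion filters positions out without eating any characters.
`re.search` tries every starting position until one works.
The match spans [0:2] → 'rw'.

(0, 2)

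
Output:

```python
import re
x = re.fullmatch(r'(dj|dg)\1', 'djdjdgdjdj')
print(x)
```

None

`re.fullmatch` requires the pattern to consume the entire string.
Here the pattern can't cover the whole string, so the call returns None.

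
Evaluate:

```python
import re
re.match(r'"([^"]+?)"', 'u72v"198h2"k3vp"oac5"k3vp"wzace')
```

None

`match` is anchored at position 0; if the pattern doesn't fit there, it returns None.
Here the pattern fails at index 0, so the call returns None.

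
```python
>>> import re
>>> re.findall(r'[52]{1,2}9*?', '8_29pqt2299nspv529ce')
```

['2', '22', '52']

Pattern: 1 to 2 of one of [52]; then zero or more of a literal '9' (lazy).
The `?` after the quantifier makes it lazy — it takes as little as possible before letting the rest of the pattern try.
Matches: at [2:3] → '2'; at [7:9] → '22'; at [15:17] → '52'.
Since nothing is captured, `findall` lists the 3 matched substrings directly.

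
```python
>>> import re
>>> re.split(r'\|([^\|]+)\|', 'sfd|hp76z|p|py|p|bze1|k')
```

Matches to split on: at [3:10] → '|hp76z|'; at [11:15] → '|py|'; at [16:22] → '|bze1|'.
With a capturing group present, the delimiter's captured portion is kept in the result list.

['sfd', 'hp76z', 'p', 'py', 'p', 'bze1', 'k']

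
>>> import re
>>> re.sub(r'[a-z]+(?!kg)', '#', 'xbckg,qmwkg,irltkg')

The negative lookaround is zero-width — it rules out positions where the adjacent text would match, without consuming anything.
Matches: at [0:5] → 'xbckg'; at [6:11] → 'qmwkg'; at [12:18] → 'irltkg'.
`sub` substitutes '#' at each match site.

'#,#,#'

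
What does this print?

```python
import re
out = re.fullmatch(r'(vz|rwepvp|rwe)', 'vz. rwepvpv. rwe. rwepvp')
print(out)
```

None

For `fullmatch`, every character of the input must be accounted for by the pattern.
Here the pattern can't cover the whole string, so the call returns None.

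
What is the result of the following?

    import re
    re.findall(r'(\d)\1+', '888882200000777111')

['8', '2', '0', '7', '1']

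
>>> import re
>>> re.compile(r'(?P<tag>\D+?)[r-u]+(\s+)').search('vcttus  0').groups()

('vc', '  ')

The pattern matches one or more of a non-digit (lazy) (captured as 'tag'); then one or more of a character in [r-u]; then one or more of whitespace (captured).
Because the quantifier is non-greedy, it stops expanding at the earliest point where the rest of the pattern can succeed.
`search` walks the string left to right and returns the first match it finds.
The match spans [0:8] → 'vcttus  '.
Captured: group 1 = 'vc', group 2 = '  '.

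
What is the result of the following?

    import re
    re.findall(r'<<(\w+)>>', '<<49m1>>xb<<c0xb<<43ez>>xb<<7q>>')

['49m1', '43ez', '7q']

With a single group, `findall` returns only what that group captured — 3 items.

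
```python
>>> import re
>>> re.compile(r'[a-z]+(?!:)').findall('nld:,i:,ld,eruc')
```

`(?!…)`/`(?<!…)` only lets a position through if the neighbouring text does NOT match; no characters are consumed.
No capturing groups, so `findall` returns the 3 full match strings.

['nl', 'ld', 'eruc']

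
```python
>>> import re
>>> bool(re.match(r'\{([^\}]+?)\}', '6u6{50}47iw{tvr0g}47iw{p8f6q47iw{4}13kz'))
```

`match` is anchored at position 0; if the pattern doesn't fit there, it returns None.
Here the string doesn't start with a match, so the call returns None, and `bool(None)` is False.

False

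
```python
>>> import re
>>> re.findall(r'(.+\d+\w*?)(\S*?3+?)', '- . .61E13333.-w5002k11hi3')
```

Lazy quantifiers expand one character at a time until the remainder of the pattern can match.
`findall` packs the 2 group values into a tuple for every match.

[('- . .61E13333.-w5002k11', 'hi3')]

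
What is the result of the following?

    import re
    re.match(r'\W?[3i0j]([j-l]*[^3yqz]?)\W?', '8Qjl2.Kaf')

None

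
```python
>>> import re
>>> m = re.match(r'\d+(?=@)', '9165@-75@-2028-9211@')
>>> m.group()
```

`re.match` won't scan ahead — the pattern has to work from the very first character.
The match spans [0:4] → '9165'.

'9165'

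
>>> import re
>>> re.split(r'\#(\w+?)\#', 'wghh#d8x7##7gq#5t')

['wghh', 'd8x7', '', '7gq', '5t']

Matches to split on: at [4:10] → '#d8x7#'; at [10:15] → '#7gq#'.
The group in the pattern means `split` returns the separators' captures alongside the pieces.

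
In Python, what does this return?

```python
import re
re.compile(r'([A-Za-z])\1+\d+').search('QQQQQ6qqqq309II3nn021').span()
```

`\1` is not a pattern — it's the concrete string captured by group 1, re-applied verbatim.
The match spans [0:6] → 'QQQQQ6'.

(0, 6)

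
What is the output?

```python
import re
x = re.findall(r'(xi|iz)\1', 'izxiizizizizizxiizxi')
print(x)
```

A backreference is literal: `\1` must see the identical characters the first group matched.
Matches: at [4:8] match 'iziz', group 1 = 'iz'; at [8:12] match 'iziz', group 1 = 'iz'.
Because there's exactly one group, `findall` drops the full match and keeps group 1 from each hit.

['iz', 'iz']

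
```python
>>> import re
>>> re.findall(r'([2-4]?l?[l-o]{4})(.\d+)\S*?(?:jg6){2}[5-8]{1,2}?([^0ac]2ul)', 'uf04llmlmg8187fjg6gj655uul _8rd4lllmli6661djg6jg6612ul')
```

[('4lllml', 'i6661', '12ul')]

The pattern matches optionally a character in [2-4], then optionally a literal 'l', then exactly 4 of a character in [l-o] (captured); then any character, then one or more of a digit (captured); then zero or more of a non-whitespace character (lazy), then the literal 'jg6' repeated 2 times, then 1 to 2 of a character in [5-8] (lazy); then any character except [0ac], then the literal '2ul' (captured).
Walking the string: at [31:54] match '4lllmli6661djg6jg6612ul', groups = ('4lllml', 'i6661', '12ul').
With 3 capturing groups, `findall` returns a 3-tuple per match.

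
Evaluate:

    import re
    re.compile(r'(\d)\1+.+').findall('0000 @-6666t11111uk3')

`\1` has to match the exact text group 1 already captured.
Scanning left to right: at [0:20] match '0000 @-6666t11111uk3', group 1 = '0'.
`findall` collects group 1 from the one match (1 total).

['0']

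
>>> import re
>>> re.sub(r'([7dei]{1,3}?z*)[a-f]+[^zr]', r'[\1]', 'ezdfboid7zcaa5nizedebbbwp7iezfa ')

'[ez][i]zcaa5n[iz]p[7iez]'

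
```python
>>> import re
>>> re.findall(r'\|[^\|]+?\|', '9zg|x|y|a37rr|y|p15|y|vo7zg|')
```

['|x|', '|a37rr|', '|p15|', '|vo7zg|']

With no groups in the pattern, `findall` gives back each whole match — 4 here.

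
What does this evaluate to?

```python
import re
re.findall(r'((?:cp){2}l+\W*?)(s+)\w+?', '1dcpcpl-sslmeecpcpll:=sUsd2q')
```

[('cpcpl-', 'ss'), ('cpcpll:=', 's')]

2 groups means each result is a tuple of 2 captured strings — 2 here.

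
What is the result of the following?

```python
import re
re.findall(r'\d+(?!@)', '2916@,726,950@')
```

`(?!…)`/`(?<!…)` only lets a position through if the neighbouring text does NOT match; no characters are consumed.
`findall` yields the raw match text (3 of them) because the pattern has no groups.

['291', '726', '95']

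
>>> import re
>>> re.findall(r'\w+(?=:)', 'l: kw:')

['l', 'kw']

Because the assertion is zero-width, the text it checks is not consumed and won't appear in the result.
Scanning left to right: at [0:1] → 'l'; at [3:5] → 'kw'.
With no groups in the pattern, `findall` gives back each whole match — 2 here.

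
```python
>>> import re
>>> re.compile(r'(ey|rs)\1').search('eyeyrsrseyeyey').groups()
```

('ey',)

`\1` is not a pattern — it's the concrete string captured by group 1, re-applied verbatim.
`re.search` scans for the first position where the pattern succeeds.
The match spans [0:4] → 'eyey'.
Captured: group 1 = 'ey'.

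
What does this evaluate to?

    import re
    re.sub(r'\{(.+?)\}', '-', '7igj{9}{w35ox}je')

'7igj--je'

A non-greedy quantifier consumes as few characters as it can — just enough that the remainder of the pattern still matches from where it stops; whatever follows it matches normally.
Matches: at [4:7] → '{9}'; at [7:14] → '{w35ox}'.
`sub` substitutes '-' at each match site.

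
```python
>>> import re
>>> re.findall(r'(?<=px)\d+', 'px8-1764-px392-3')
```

The `(?=…)`/`(?<=…)` assertion just peeks at neighbouring text; it doesn't advance the match position.
Scanning left to right: at [2:3] → '8'; at [11:14] → '392'.
`findall` yields the raw match text (2 of them) because the pattern has no groups.

['8', '392']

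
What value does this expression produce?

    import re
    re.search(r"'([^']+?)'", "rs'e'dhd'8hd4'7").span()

The match spans [2:5] → "'e'".

(2, 5)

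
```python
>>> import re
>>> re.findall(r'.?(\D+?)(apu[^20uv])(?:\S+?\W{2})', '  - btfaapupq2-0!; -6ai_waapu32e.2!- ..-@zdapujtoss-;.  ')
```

Lazy quantifiers expand one character at a time until the remainder of the pattern can match.
Multiple groups make `findall` return tuples — one 2-tuple for each match.

[(' - btfa', 'apup'), ('ai_wa', 'apu3'), ('..-@zd', 'apuj')]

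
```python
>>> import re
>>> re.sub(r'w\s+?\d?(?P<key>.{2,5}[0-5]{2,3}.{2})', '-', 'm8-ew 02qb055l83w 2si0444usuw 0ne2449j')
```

This matches the literal 'w', then one or more of whitespace (lazy), then optionally a digit; then 2 to 5 of any character, then 2 to 3 of a character in [0-5], then exactly 2 of any character (captured as 'key').
Matches: at [4:15] → 'w 02qb055l8'; at [16:27] → 'w 2si0444us'; at [28:38] → 'w 0ne2449j'.
Each match is replaced by '-'.

'm8-e-3-u-'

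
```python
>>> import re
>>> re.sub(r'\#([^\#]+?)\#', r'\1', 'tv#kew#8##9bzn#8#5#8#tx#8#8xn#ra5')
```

Matches: at [2:7] → '#kew#'; at [9:15] → '#9bzn#'; at [16:19] → '#5#'; at [20:24] → '#tx#'; at [25:30] → '#8xn#'.
The replacement refers to a captured group, so each match is rewritten using its own captured text.

'tvkew8#9bzn858tx88xnra5'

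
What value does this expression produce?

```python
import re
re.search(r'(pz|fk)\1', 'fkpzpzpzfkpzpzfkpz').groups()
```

('pz',)

The backreference `\1` re-matches whatever the first group consumed, character for character.
Unlike `match`, `search` isn't anchored — it looks for the pattern anywhere in the string.
The match spans [2:6] → 'pzpz'.
Captured: group 1 = 'pz'.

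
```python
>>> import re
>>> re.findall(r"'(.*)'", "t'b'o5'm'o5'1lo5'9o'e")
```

["b'o5'm'o5'1lo5'9o"]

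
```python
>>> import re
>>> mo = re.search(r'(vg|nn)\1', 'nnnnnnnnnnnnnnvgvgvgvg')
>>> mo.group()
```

A backreference is literal: `\1` must see the identical characters the first group matched.
`re.search` tries every starting position until one works.
The match spans [0:4] → 'nnnn'.
Captured: group 1 = 'nn'.

'nnnn'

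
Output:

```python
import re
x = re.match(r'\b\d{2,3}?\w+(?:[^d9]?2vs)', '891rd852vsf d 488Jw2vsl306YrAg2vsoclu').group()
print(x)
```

The pattern matches a word boundary (`\b`, zero-width); then 2 to 3 of a digit (lazy), then one or more of a word character; then optionally any character except [d9], then the literal '2vs' (non-capturing group).
`re.match` only tries the pattern at the start of the string.
The match spans [0:10] → '891rd852vs'.

891rd852vs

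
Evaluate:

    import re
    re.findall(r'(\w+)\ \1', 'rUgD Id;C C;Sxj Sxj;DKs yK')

['C', 'Sxj']

A backreference is literal: `\1` must see the identical characters the first group matched.
One capturing group, so `findall` returns just the captured substring from each match — 2 in all.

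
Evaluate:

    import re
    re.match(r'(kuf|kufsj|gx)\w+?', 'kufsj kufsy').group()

'kufs'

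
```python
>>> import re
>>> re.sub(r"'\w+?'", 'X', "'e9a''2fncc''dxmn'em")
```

Every occurrence is swapped for 'X'.

'XXXem'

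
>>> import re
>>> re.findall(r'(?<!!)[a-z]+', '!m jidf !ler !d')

The negative lookahead/lookbehind blocks any match where the forbidden context is present.
With no groups in the pattern, `findall` gives back each whole match — 2 here.

['jidf', 'er']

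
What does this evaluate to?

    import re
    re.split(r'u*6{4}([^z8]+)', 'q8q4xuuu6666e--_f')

Pattern: zero or more of a literal 'u', then exactly 4 of the literal '6'; then one or more of any character except [z8] (captured).
`re.split` interleaves the captured-group text with the surrounding fragments.

['q8q4x', 'e--_f', '']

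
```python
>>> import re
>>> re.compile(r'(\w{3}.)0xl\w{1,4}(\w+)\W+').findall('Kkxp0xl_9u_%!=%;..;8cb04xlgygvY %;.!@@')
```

[('Kkxp', '_')]

The pattern matches exactly 3 of a word character, then any character (captured); then the literal '0xl', then 1 to 4 of a word character; then one or more of a word character (captured); then one or more of a non-word character.
Matches: at [0:19] match 'Kkxp0xl_9u_%!=%;..;', groups = ('Kkxp', '_').
With 2 capturing groups, `findall` returns a 2-tuple per match.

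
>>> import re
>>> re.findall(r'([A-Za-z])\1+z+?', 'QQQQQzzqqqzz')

['Q', 'q']

`\1` is not a pattern — it's the concrete string captured by group 1, re-applied verbatim.
Scanning left to right: at [0:6] match 'QQQQQz', group 1 = 'Q'; at [7:11] match 'qqqz', group 1 = 'q'.
One capturing group, so `findall` returns just the captured substring from each match — 2 in all.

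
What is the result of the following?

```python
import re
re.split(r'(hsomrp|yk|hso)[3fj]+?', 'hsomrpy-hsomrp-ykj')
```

['hsomrpy-hsomrp-', 'yk', '']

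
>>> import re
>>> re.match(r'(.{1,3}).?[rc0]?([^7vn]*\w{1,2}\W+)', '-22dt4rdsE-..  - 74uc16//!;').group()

'-22dt4rdsE-..  - '

With `match`, the pattern is implicitly anchored at the beginning.
The match spans [0:17] → '-22dt4rdsE-..  - '.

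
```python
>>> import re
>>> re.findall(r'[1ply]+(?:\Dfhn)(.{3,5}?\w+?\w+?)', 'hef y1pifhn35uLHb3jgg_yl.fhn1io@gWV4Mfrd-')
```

This matches one or more of one of [1ply]; then a non-digit, then the literal 'fhn' (non-capturing group); then 3 to 5 of any character (lazy), then one or more of a word character (lazy), then one or more of a word character (lazy) (captured).
Matches: at [4:16] match 'y1pifhn35uLH', group 1 = '35uLH'; at [22:34] match 'yl.fhn1io@gW', group 1 = '1io@gW'.
`findall` collects group 1 from each match (2 total).

['35uLH', '1io@gW']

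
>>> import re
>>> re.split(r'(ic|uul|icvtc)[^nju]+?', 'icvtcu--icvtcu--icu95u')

Matches to split on: at [0:3] → 'icv'; at [8:11] → 'icv'.
Because the pattern has a capturing group, `split` also inserts each captured text between the pieces.

['', 'ic', 'tcu--', 'ic', 'tcu--icu95u']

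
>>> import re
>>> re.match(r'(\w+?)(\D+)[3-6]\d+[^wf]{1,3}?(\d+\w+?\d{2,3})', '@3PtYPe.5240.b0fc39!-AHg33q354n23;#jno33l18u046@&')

Pattern: one or more of a word character (lazy) (captured); then one or more of a non-digit (captured); then a character in [3-6], then one or more of a digit, then 1 to 3 of any character except [wf] (lazy); then one or more of a digit, then one or more of a word character (lazy), then 2 to 3 of a digit (captured).
`re.match` won't scan ahead — the pattern has to work from the very first character.
Here the string doesn't start with a match, so the call returns None.

None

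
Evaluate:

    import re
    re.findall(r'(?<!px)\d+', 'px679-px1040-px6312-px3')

The negative lookaround is zero-width — it rules out positions where the adjacent text would match, without consuming anything.
Walking the string: at [3:5] → '79'; at [9:12] → '040'; at [16:19] → '312'.
No capturing groups, so `findall` returns the 3 full match strings.

['79', '040', '312']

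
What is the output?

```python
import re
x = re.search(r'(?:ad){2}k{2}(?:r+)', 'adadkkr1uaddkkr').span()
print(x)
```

The match spans [0:7] → 'adadkkr'.

(0, 7)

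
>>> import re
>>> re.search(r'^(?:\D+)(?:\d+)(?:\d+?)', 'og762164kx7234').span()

(0, 8)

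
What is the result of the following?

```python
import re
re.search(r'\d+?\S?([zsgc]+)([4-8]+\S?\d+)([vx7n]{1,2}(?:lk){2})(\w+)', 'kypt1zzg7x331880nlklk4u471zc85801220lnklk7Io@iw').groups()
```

('zg', '7x331880', 'nlklk', '4u471zc85801220lnklk7Io')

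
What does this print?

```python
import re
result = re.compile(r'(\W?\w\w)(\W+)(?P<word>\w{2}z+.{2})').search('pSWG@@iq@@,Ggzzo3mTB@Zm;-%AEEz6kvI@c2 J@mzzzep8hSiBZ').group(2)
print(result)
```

@@,

Pattern: optionally a non-word character, then a word character, then a word character (captured); then one or more of a non-word character (captured); then exactly 2 of a word character, then one or more of a literal 'z', then exactly 2 of any character (captured as 'word').
`search` walks the string left to right and returns the first match it finds.
The match spans [5:17] → '@iq@@,Ggzzo3'.
Captured: group 1 = '@iq', group 2 = '@@,', group 3 = 'Ggzzo3'.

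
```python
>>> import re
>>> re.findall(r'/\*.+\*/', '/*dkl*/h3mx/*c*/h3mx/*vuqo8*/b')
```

['/*dkl*/h3mx/*c*/h3mx/*vuqo8*/']

Scanning left to right: at [0:29] → '/*dkl*/h3mx/*c*/h3mx/*vuqo8*/'.
No capturing groups, so `findall` returns the 1 full match string.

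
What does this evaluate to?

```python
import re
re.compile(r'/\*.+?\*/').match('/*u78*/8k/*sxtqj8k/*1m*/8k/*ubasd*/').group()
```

'/*u78*/'

`match` is anchored at position 0; if the pattern doesn't fit there, it returns None.
The match spans [0:7] → '/*u78*/'.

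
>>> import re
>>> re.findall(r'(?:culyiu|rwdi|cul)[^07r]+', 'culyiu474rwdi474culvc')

['culyiu4', 'rwdi4', 'culvc']

Matches: at [0:7] → 'culyiu4'; at [9:14] → 'rwdi4'; at [16:21] → 'culvc'.
Since nothing is captured, `findall` lists the 3 matched substrings directly.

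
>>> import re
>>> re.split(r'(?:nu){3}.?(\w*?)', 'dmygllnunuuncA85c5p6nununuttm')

['dmygllnunuuncA85c5p6', '', 'tm']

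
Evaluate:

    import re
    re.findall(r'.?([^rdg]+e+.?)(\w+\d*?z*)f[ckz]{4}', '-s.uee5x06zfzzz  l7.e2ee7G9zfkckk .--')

[('s.uee5x06zfzzz  l7.e2ee7', 'G9z')]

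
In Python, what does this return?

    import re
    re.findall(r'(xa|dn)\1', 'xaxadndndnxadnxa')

`\1` has to match the exact text group 1 already captured.
Matches: at [0:4] match 'xaxa', group 1 = 'xa'; at [4:8] match 'dndn', group 1 = 'dn'.
One capturing group, so `findall` returns just the captured substring from each match — 2 in all.

['xa', 'dn']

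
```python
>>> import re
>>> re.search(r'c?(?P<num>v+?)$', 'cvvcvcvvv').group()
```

The pattern matches optionally a literal 'c'; then one or more of a literal 'v' (lazy) (captured as 'num'); then anchored at the end.
`re.search` tries every starting position until one works.
The match spans [5:9] → 'cvvv'.
Captured: group 1 = 'vvv'.

'cvvv'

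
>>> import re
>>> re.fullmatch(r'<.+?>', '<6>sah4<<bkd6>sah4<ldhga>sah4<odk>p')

None

`re.fullmatch` is like wrapping the pattern in `^…$` (in single-line mode).
Here the pattern can't cover the whole string, so the call returns None.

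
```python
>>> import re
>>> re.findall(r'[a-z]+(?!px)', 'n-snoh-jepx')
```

A negative assertion filters positions out without eating any characters.
Scanning left to right: at [0:1] → 'n'; at [2:6] → 'snoh'; at [7:11] → 'jepx'.
Since nothing is captured, `findall` lists the 3 matched substrings directly.

['n', 'snoh', 'jepx']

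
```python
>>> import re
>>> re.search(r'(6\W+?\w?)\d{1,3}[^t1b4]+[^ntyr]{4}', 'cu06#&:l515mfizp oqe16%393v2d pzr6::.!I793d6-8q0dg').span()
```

(3, 24)

The pattern matches a literal '6', then one or more of a non-word character (lazy), then optionally a word character (captured); then 1 to 3 of a digit, then one or more of any character except [t1b4], then exactly 4 of any character except [ntyr].
`search` walks the string left to right and returns the first match it finds.
The match spans [3:24] → '6#&:l515mfizp oqe16%3'.
Captured: group 1 = '6#&:l'.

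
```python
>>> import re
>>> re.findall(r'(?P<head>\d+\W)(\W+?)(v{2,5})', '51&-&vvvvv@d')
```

[('51&', '-&', 'vvvvv')]

This matches one or more of a digit, then a non-word character (captured as 'head'); then one or more of a non-word character (lazy) (captured); then 2 to 5 of a literal 'v' (captured).
Scanning left to right: at [0:10] match '51&-&vvvvv', groups = ('51&', '-&', 'vvvvv').
With 3 capturing groups, `findall` returns a 3-tuple per match.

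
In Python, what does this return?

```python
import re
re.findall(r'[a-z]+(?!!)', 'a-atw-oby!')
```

['a', 'atw', 'ob']

`(?!…)`/`(?<!…)` only lets a position through if the neighbouring text does NOT match; no characters are consumed.
Walking the string: at [0:1] → 'a'; at [2:5] → 'atw'; at [6:8] → 'ob'.
No capturing groups, so `findall` returns the 3 full match strings.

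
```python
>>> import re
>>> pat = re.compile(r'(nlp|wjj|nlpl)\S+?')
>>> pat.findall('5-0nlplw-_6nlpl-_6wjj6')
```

['nlp', 'nlp', 'wjj']

Alternation tries branches left to right and keeps the first one that lets the overall match succeed at that position.
Matches: at [3:7] match 'nlpl', group 1 = 'nlp'; at [11:15] match 'nlpl', group 1 = 'nlp'; at [18:22] match 'wjj6', group 1 = 'wjj'.
Because there's exactly one group, `findall` drops the full match and keeps group 1 from each hit.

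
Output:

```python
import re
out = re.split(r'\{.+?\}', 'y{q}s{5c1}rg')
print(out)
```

['y', 's', 'rg']

The string is cut at each match, leaving 3 pieces.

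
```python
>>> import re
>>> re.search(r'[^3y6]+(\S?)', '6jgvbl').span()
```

The pattern matches one or more of any character except [3y6]; then optionally a non-whitespace character (captured).
`search` walks the string left to right and returns the first match it finds.
The match spans [1:6] → 'jgvbl'.
Captured: group 1 = ''.

(1, 6)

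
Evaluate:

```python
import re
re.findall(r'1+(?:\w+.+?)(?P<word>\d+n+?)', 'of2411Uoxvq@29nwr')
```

With the lazy modifier that quantifier settles for the fewest repetitions that let the rest of the pattern succeed (the atoms after it are unaffected and can still be greedy).
With a single group, `findall` returns only what that group captured — 1 item.

['29n']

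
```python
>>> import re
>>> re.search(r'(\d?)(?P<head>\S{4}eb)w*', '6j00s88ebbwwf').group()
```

'00s88eb'

This matches optionally a digit (captured); then exactly 4 of a non-whitespace character, then the literal 'eb' (captured as 'head'); then zero or more of a literal 'w'.
`re.search` scans for the first position where the pattern succeeds.
The match spans [2:9] → '00s88eb'.
Captured: group 1 = '0', group 2 = '0s88eb'.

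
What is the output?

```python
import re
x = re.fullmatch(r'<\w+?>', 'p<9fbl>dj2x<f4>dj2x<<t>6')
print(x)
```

None

For `fullmatch`, every character of the input must be accounted for by the pattern.
Here the string isn't matched end-to-end, so the call returns None.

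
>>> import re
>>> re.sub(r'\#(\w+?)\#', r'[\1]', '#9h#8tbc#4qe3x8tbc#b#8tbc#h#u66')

'[9h]8tbc[4qe3x8tbc]b[8tbc]h#u66'

Matches: at [0:4] → '#9h#'; at [8:19] → '#4qe3x8tbc#'; at [20:26] → '#8tbc#'.
The replacement refers to a captured group, so each match is rewritten using its own captured text.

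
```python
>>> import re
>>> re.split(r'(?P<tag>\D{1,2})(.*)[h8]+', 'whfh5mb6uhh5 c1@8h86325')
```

['', 'wh', 'fh5mb6uhh5 c1@8h', '6325']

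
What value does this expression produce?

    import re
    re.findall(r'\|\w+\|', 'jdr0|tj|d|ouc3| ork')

['|tj|', '|ouc3|']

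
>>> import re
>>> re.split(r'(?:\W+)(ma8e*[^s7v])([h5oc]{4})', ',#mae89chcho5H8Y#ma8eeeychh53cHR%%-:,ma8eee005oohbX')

[',#mae89chcho5H8Y', 'ma8eeey', 'chh5', '3cHR%%-:,ma8eee005oohbX']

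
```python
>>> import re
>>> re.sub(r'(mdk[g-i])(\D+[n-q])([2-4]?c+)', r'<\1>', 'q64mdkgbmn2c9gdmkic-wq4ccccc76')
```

Each match is replaced using the text its own group 1 captured.

'q64<mdkg>9gdmkic-wq4ccccc76'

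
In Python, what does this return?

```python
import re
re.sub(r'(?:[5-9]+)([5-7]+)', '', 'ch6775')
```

Pattern: one or more of a character in [5-9] (non-capturing group); then one or more of a character in [5-7] (captured).
Matches: at [2:6] → '6775'.
`sub` substitutes '' at each match site.

'ch'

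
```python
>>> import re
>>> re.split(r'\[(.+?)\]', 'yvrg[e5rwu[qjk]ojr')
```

['yvrg', 'e5rwu[qjk', 'ojr']

Matches to split on: at [4:15] → '[e5rwu[qjk]'.
Because the pattern has a capturing group, `split` also inserts each captured text between the pieces.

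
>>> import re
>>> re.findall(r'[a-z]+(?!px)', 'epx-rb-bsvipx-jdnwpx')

A negative assertion filters positions out without eating any characters.
Scanning left to right: at [0:3] → 'epx'; at [4:6] → 'rb'; at [7:13] → 'bsvipx'; at [14:20] → 'jdnwpx'.
`findall` yields the raw match text (4 of them) because the pattern has no groups.

['epx', 'rb', 'bsvipx', 'jdnwpx']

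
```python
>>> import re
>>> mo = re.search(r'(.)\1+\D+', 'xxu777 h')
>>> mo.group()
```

'xxu'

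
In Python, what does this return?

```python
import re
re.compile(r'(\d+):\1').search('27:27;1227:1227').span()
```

(0, 5)

`\1` has to match the exact text group 1 already captured.
`search` walks the string left to right and returns the first match it finds.
The match spans [0:5] → '27:27'.
Captured: group 1 = '27'.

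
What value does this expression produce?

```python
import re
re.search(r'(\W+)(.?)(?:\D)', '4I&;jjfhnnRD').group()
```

This matches one or more of a non-word character (captured); then optionally any character (captured); then a non-digit (non-capturing group).
`search` walks the string left to right and returns the first match it finds.
The match spans [2:6] → '&;jj'.
Captured: group 1 = '&;', group 2 = 'j'.

'&;jj'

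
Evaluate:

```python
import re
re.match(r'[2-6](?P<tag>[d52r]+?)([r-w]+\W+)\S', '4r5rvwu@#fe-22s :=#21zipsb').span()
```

`re.match` won't scan ahead — the pattern has to work from the very first character.
The match spans [0:10] → '4r5rvwu@#f'.

(0, 10)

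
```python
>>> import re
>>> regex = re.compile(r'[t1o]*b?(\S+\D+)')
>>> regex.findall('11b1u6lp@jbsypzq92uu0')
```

['1u6lp@jbsypzq92uu']

This matches zero or more of one of [t1o], then optionally a literal 'b'; then one or more of a non-whitespace character, then one or more of a non-digit (captured).
Matches: at [0:20] match '11b1u6lp@jbsypzq92uu', group 1 = '1u6lp@jbsypzq92uu'.
`findall` collects group 1 from the one match (1 total).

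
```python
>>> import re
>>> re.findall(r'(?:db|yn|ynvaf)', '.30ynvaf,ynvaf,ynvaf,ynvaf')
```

Branches in `(...|...)` are attempted left-to-right; the first branch that allows the whole pattern to succeed is taken.
Scanning left to right: at [3:5] → 'yn'; at [9:11] → 'yn'; at [15:17] → 'yn'; at [21:23] → 'yn'.
With no groups in the pattern, `findall` gives back each whole match — 4 here.

['yn', 'yn', 'yn', 'yn']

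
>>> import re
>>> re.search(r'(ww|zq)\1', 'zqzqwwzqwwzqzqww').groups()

('zq',)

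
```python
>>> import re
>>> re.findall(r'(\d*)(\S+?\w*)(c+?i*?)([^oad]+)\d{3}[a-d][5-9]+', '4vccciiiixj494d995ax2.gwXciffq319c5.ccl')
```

[('4', 'vcc', 'c', 'iiiixj'), ('', 'ax2.gwX', 'c', 'iffq')]

This matches zero or more of a digit (captured); then one or more of a non-whitespace character (lazy), then zero or more of a word character (captured); then one or more of the literal 'c' (lazy), then zero or more of a literal 'i' (lazy) (captured); then one or more of any character except [oad] (captured); then exactly 3 of a digit, then a character in [a-d], then one or more of a character in [5-9].
Walking the string: at [0:18] match '4vccciiiixj494d995', groups = ('4', 'vcc', 'c', 'iiiixj'); at [18:35] match 'ax2.gwXciffq319c5', groups = ('', 'ax2.gwX', 'c', 'iffq').
With 4 capturing groups, `findall` returns a 4-tuple per match.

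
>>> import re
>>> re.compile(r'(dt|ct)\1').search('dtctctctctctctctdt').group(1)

The match spans [2:6] → 'ctct'.
Captured: group 1 = 'ct'.

'ct'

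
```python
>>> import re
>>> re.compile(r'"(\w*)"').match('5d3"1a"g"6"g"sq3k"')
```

None

`re.match` only tries the pattern at the start of the string.
Here the pattern fails at index 0, so the call returns None.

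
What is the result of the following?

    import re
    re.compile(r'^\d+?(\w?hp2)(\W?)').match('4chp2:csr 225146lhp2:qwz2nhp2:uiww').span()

The pattern matches anchored at the start of the string; then one or more of a digit (lazy); then optionally a word character, then the literal 'hp2' (captured); then optionally a non-word character (captured).
With `match`, the pattern is implicitly anchored at the beginning.
The match spans [0:6] → '4chp2:'.
Captured: group 1 = 'chp2', group 2 = ':'.

(0, 6)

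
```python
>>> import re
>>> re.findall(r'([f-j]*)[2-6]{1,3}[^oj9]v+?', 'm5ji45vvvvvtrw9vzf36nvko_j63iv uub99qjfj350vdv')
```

['ji', 'f', 'j', 'jfj']

Pattern: zero or more of a character in [f-j] (captured); then 1 to 3 of a character in [2-6], then any character except [oj9], then one or more of the literal 'v' (lazy).
Walking the string: at [2:8] match 'ji45vv', group 1 = 'ji'; at [17:22] match 'f36nv', group 1 = 'f'; at [25:30] match 'j63iv', group 1 = 'j'; at [37:44] match 'jfj350v', group 1 = 'jfj'.
One capturing group, so `findall` returns just the captured substring from each match — 4 in all.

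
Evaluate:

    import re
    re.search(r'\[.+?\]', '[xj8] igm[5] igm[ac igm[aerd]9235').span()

(0, 5)

A non-greedy quantifier consumes as few characters as it can — just enough that the remainder of the pattern still matches from where it stops; whatever follows it matches normally.
The match spans [0:5] → '[xj8]'.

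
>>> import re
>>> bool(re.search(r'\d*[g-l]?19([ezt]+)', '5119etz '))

True

Pattern: zero or more of a digit, then optionally a character in [g-l], then the literal '19'; then one or more of one of [ezt] (captured).
Unlike `match`, `search` isn't anchored — it looks for the pattern anywhere in the string.
The match spans [0:7] → '5119etz'.
Captured: group 1 = 'etz'.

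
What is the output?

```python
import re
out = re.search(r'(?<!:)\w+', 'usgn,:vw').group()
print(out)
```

usgn

The negative lookaround is zero-width — it rules out positions where the adjacent text would match, without consuming anything.
`re.search` scans for the first position where the pattern succeeds.
The match spans [0:4] → 'usgn'.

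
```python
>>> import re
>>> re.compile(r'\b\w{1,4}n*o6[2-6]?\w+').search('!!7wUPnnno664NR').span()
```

The match spans [2:15] → '7wUPnnno664NR'.

(2, 15)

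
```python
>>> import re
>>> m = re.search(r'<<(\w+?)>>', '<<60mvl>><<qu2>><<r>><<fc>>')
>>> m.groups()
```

The match spans [0:9] → '<<60mvl>>'.
Captured: group 1 = '60mvl'.

('60mvl',)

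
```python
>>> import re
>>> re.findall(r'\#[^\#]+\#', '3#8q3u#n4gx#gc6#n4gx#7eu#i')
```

Matches: at [1:7] → '#8q3u#'; at [11:16] → '#gc6#'; at [20:25] → '#7eu#'.
With no groups in the pattern, `findall` gives back each whole match — 3 here.

['#8q3u#', '#gc6#', '#7eu#']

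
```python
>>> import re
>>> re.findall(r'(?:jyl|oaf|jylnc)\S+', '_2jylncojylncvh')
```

['jylncojylncvh']

`findall` yields the raw match text (1 of them) because the pattern has no groups.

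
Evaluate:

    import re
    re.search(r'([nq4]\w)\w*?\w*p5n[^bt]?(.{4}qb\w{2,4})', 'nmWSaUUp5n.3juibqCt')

None

Here the pattern never matches, so the call returns None.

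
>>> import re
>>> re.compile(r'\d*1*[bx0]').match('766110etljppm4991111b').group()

Pattern: zero or more of a digit, then zero or more of the literal '1'; then one of [bx0].
`re.match` only tries the pattern at the start of the string.
The match spans [0:6] → '766110'.

'766110'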